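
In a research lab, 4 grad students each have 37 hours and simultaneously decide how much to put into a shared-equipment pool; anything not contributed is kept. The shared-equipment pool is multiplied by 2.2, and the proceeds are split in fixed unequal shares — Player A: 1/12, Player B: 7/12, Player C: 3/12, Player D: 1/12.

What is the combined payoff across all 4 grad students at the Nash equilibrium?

192.40 hours

Each unit j contributes comes back to j as 2.2 × (j's share), so j prefers to contribute only if that share exceeds 1/2.2 = 0.4545; otherwise keeping the unit dominates.
Player B alone (share 7/12) is above the threshold, contributing 37; the remaining 3 contribute 0. Total contributed: 37.
The shared-equipment pool pays out 2.2 × 37 = 81.40 in total (split across the unequal shares, but the aggregate is all that matters for the group sum).
The 3 free-riders keep 37 each, adding 111. Group total = 111 + 81.40 = 192.40.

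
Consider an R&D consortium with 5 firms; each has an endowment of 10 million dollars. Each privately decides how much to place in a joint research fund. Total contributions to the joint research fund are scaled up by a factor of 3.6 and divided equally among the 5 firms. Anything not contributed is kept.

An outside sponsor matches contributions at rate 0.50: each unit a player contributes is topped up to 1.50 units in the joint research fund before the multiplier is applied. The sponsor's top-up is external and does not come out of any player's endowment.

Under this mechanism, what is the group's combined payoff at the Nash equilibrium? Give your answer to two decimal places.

Under the mechanism each unit contributed yields 3.6 × 1.50 / 5 = 1.0800 back to its contributor per unit of net cost, which exceeds 1, making full contribution the dominant choice for everyone.
So the Nash equilibrium is full contribution by all 5; the group earns 3.6 × 1.50 × 50 = 270.00.

270.00 million dollars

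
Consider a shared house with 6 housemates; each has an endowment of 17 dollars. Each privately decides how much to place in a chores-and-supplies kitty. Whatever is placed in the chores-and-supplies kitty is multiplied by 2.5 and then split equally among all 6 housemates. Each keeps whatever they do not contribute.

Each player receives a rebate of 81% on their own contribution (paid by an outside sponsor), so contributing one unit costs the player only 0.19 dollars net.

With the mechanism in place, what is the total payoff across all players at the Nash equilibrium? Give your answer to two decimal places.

337.62 dollars

With the mechanism, a contributed unit returns (2.5/6) / 0.19 = 2.1930 per unit of net cost to the contributor — now above 1 — so contributing fully is weakly dominant for every player.
So the Nash equilibrium is full contribution by all 6; the group earns 6 × (17 × 0.81 + 2.5 × 17) = 337.62.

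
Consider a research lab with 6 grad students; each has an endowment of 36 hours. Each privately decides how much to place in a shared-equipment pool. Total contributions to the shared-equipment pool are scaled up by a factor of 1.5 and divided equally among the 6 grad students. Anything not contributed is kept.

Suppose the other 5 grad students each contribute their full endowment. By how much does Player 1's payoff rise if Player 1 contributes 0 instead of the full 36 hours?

Switching from a contribution of 36 to 0 lets Player 1 keep an extra 36 hours, but lowers the shared-equipment pool by 36, which costs Player 1 their own share of that drop: 1.5/6 × 36 = 9.00.
Net gain = 36 − 9.00 = 27.00. The private return per contributed unit (0.2500) is below 1, so free-riding is indeed the best response regardless of what the others do.

27.00 hours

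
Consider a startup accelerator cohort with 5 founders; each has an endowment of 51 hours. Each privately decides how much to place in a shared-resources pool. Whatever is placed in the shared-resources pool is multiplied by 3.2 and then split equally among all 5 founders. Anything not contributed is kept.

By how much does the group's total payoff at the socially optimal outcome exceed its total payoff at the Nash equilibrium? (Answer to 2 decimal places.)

Each contributed unit returns 3.2/5 = 0.6400 to its contributor — below 1 — so contributing 0 is dominant for every player. At the Nash equilibrium everyone keeps their 51, and the group total is 5 × 51 = 255.
Each contributed unit returns 3.200 to the group as a whole (0.6400 to each of 5 players), which exceeds 1, so the social optimum is full contribution: group total = 3.200 × 255 = 816.00.
Efficiency loss = 816.00 − 255 = 561.00.

561.00 hours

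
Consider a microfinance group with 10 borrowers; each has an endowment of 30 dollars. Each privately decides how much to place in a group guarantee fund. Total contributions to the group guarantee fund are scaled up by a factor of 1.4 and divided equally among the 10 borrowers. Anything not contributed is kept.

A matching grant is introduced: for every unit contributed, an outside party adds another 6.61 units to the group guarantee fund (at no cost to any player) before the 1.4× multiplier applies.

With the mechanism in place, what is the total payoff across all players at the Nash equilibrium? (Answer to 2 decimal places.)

3196.20 dollars

Under the mechanism each unit contributed yields 1.4 × 7.61 / 10 = 1.0654 back to its contributor per unit of net cost, which exceeds 1, making full contribution the dominant choice for everyone.
At the Nash equilibrium everyone contributes 30. Group total payoff = 1.4 × 7.61 × 300 = 3196.20.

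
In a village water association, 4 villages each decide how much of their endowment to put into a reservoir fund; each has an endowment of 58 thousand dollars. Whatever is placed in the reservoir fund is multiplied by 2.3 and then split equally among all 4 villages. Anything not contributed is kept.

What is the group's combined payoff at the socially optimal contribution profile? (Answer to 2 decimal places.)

533.60 thousand dollars

Each contributed unit returns 2.300 to the group as a whole (0.5750 to each of 4 players), which exceeds 1, so the social optimum is full contribution: group total = 2.300 × 232 = 533.60.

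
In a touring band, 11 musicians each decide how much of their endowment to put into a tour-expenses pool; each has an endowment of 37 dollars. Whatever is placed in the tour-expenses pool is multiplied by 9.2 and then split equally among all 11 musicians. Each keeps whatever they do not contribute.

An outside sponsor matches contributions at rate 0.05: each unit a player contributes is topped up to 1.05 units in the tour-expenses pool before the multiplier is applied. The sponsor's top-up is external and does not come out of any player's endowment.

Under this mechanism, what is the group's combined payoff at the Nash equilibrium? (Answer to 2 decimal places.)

With the mechanism, a contributed unit returns 9.2 × 1.05 / 11 = 0.8782 per unit of net cost — still below 1 — so contributing 0 remains dominant for every player.
At the Nash equilibrium no one contributes; group total payoff = 11 × 37 = 407.

407.00 dollars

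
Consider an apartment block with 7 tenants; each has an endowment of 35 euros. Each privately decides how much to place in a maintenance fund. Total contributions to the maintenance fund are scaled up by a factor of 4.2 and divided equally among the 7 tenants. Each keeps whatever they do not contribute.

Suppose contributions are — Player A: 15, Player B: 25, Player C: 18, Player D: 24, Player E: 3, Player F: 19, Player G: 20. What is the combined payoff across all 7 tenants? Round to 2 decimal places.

Total contributed: 15 + 25 + 18 + 24 + 3 + 19 + 20 = 124; total kept: 7 × 35 − 124 = 121.
The maintenance fund pays out 4.2 × 124 = 520.80 in aggregate.
Group total = 121 + 520.80 = 641.80.

641.80 euros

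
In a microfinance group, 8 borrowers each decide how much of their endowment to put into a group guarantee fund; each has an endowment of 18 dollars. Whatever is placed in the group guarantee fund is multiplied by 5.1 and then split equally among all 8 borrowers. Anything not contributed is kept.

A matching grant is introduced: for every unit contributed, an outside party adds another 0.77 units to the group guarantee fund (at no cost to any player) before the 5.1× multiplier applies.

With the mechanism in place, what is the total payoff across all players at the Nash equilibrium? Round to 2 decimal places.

1299.89 dollars

With the mechanism, a contributed unit returns 5.1 × 1.77 / 8 = 1.1284 per unit of net cost to the contributor — now above 1 — so contributing fully is weakly dominant for every player.
So the Nash equilibrium is full contribution by all 8; the group earns 5.1 × 1.77 × 144 = 1299.89.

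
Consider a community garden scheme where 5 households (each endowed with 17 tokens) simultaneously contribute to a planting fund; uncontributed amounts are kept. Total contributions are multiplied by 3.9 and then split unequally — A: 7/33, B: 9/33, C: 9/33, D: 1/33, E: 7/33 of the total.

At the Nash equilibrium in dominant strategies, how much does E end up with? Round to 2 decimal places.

45.13 tokens

Each unit j contributes comes back to j as 3.9 × (j's share), so j prefers to contribute only if that share exceeds 1/3.9 = 0.2564; otherwise keeping the unit dominates.
B and C are above the threshold, contributing 17 each; the remaining 3 contribute 0. Total contributed: 34.
E keeps 17 and receives 3.9 × 34 × 7/33 = 28.13 from the planting fund, for a payoff of 45.13.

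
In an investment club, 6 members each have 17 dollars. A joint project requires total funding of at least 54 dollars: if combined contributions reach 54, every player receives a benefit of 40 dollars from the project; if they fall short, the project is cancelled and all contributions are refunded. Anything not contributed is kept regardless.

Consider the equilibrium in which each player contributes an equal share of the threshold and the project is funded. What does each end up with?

48 dollars

Equal share of the threshold: 54/6 = 9.
At this profile no one gains by cutting their contribution: any cut drops the total below 54, the project is cancelled, contributions are refunded, and the deviator ends with 17, which is less than 17 − 9 + 40 = 48. Contributing more than 9 just wastes the excess. So contributing exactly 9 is a best response.
Each player's payoff: 17 − 9 + 40 = 48.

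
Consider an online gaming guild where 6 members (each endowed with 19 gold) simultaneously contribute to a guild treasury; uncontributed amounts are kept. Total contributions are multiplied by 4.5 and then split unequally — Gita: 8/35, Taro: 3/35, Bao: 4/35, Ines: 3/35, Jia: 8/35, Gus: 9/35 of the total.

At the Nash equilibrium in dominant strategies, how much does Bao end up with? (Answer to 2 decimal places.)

A player with share s gets back 4.5·s per unit contributed, so full contribution is dominant for anyone with s > 1/4.5 = 0.2222 and zero contribution is dominant for anyone below.
Gita, Jia and Gus clear that bar, contributing 19 each; the remaining 3 contribute 0. Total contributed: 57.
Bao keeps 19 and receives 4.5 × 57 × 4/35 = 29.31 from the guild treasury, for a payoff of 48.31.

48.31 gold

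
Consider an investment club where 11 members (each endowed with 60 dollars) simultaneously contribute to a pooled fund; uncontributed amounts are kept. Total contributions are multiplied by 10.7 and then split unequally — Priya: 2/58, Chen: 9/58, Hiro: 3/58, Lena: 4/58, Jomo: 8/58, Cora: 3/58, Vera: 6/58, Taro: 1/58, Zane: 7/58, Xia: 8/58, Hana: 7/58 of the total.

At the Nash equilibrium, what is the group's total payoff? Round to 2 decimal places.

Player j's private return per contributed unit is 10.7 × (j's share). Contributing is weakly dominant for j when that share is at least 1/10.7 = 0.0935, and contributing 0 is dominant otherwise.
Chen, Jomo, Vera, Zane, Xia and Hana clear that bar, contributing 60 each; the remaining 5 contribute 0. Total contributed: 360.
The pooled fund pays out 10.7 × 360 = 3852.00 in total (split across the unequal shares, but the aggregate is all that matters for the group sum).
The 5 free-riders keep 60 each, adding 300. Group total = 300 + 3852.00 = 4152.00.

4152.00 dollars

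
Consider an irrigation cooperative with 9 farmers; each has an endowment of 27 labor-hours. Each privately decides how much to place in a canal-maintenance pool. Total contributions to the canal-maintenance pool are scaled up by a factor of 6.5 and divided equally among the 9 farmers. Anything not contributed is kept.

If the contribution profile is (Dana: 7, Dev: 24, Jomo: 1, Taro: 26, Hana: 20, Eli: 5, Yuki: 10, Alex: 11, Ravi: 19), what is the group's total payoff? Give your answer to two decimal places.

919.50 labor-hours

Total contributed: 7 + 24 + 1 + 26 + 20 + 5 + 10 + 11 + 19 = 123; total kept: 9 × 27 − 123 = 120.
The canal-maintenance pool pays out 6.5 × 123 = 799.50 in aggregate.
Group total = 120 + 799.50 = 919.50.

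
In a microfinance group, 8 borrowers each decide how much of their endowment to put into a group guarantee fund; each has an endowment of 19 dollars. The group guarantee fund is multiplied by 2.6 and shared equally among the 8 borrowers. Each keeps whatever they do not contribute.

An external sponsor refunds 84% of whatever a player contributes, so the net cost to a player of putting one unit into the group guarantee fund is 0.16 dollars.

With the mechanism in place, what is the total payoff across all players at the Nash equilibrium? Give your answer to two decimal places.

522.88 dollars

The effective private return per unit is now (2.6/8) / 0.16 = 2.0313 > 1, so every player's dominant strategy flips to full contribution.
At the Nash equilibrium everyone contributes 19. Group total payoff = 8 × (19 × 0.84 + 2.6 × 19) = 522.88.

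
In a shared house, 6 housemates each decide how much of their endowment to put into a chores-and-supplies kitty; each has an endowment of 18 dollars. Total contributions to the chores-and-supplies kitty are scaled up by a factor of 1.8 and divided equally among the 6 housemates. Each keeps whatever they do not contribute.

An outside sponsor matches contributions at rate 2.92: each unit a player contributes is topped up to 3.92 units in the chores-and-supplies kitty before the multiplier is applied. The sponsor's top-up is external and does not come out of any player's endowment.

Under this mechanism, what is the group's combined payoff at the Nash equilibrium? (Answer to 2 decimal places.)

With the mechanism, a contributed unit returns 1.8 × 3.92 / 6 = 1.1760 per unit of net cost to the contributor — now above 1 — so contributing fully is weakly dominant for every player.
So the Nash equilibrium is full contribution by all 6; the group earns 1.8 × 3.92 × 108 = 762.05.

762.05 dollars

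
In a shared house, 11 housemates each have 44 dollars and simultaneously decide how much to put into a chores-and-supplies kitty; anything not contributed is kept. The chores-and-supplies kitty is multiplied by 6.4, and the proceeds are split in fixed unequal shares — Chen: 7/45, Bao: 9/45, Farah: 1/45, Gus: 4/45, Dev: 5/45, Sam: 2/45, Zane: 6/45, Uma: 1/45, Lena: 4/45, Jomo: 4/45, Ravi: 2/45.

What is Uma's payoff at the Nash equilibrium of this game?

Player j's private return per contributed unit is 6.4 × (j's share). Contributing is weakly dominant for j when that share is at least 1/6.4 = 0.1563, and contributing 0 is dominant otherwise.
The only share above 0.1563 is Bao's 9/45, contributing 44; the remaining 10 contribute 0. Total contributed: 44.
Uma keeps 44 and receives 6.4 × 44 × 1/45 = 6.26 from the chores-and-supplies kitty, for a payoff of 50.26.

50.26 dollars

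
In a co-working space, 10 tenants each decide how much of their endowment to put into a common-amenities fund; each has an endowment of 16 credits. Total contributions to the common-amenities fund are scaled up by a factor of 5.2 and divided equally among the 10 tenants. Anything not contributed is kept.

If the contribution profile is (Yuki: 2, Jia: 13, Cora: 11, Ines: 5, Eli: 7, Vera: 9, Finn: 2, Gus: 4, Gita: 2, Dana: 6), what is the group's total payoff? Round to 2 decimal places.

416.20 credits

Total contributed: 2 + 13 + 11 + 5 + 7 + 9 + 2 + 4 + 2 + 6 = 61; total kept: 10 × 16 − 61 = 99.
The common-amenities fund pays out 5.2 × 61 = 317.20 in aggregate.
Group total = 99 + 317.20 = 416.20.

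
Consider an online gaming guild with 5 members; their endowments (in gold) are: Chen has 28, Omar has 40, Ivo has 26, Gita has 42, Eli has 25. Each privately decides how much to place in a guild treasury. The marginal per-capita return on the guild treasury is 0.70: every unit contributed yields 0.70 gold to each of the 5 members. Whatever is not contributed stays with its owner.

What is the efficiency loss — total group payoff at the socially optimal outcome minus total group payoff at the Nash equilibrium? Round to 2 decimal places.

The private return per contributed unit is 0.70 < 1 for everyone, so the Nash equilibrium is zero contribution and the group total is Σ E_j = 28 + 40 + 26 + 42 + 25 = 161.
Each contributed unit returns 3.500 to the group, so the social optimum is full contribution by everyone: group total = 3.500 × 161 = 563.50.
Efficiency loss = (3.500 − 1) × 161 = 402.50.

402.50 gold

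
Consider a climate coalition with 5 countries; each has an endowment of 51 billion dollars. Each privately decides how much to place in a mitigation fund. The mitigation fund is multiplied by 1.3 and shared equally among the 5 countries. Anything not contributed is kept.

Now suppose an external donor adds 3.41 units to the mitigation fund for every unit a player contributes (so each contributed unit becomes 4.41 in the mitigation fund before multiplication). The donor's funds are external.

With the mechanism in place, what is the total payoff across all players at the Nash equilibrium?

The effective private return per unit is now 1.3 × 4.41 / 5 = 1.1466 > 1, so every player's dominant strategy flips to full contribution.
So the Nash equilibrium is full contribution by all 5; the group earns 1.3 × 4.41 × 255 = 1461.92.

1461.92 billion dollars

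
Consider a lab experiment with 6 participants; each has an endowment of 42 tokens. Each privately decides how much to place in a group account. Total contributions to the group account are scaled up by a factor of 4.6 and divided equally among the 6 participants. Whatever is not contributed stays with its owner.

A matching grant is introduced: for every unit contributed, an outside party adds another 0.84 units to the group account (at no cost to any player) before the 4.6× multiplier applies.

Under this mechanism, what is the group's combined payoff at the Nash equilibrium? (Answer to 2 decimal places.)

Under the mechanism each unit contributed yields 4.6 × 1.84 / 6 = 1.4107 back to its contributor per unit of net cost, which exceeds 1, making full contribution the dominant choice for everyone.
So the Nash equilibrium is full contribution by all 6; the group earns 4.6 × 1.84 × 252 = 2132.93.

2132.93 tokens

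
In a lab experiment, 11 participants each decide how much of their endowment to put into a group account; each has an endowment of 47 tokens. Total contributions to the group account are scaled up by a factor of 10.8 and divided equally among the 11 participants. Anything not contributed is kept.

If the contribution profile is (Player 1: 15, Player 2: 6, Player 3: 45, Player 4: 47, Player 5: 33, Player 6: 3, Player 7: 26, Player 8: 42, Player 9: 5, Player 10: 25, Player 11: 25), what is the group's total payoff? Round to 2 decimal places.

Total contributed: 15 + 6 + 45 + 47 + 33 + 3 + 26 + 42 + 5 + 25 + 25 = 272; total kept: 11 × 47 − 272 = 245.
The group account pays out 10.8 × 272 = 2937.60 in aggregate.
Group total = 245 + 2937.60 = 3182.60.

3182.60 tokens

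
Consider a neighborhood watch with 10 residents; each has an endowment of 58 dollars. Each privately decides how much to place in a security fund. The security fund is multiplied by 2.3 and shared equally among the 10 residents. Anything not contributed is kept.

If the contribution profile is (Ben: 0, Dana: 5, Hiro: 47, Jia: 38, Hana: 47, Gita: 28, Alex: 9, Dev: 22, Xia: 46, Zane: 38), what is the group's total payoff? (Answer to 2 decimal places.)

944.00 dollars

Total contributed: 0 + 5 + 47 + 38 + 47 + 28 + 9 + 22 + 46 + 38 = 280; total kept: 10 × 58 − 280 = 300.
The security fund pays out 2.3 × 280 = 644.00 in aggregate.
Group total = 300 + 644.00 = 944.00.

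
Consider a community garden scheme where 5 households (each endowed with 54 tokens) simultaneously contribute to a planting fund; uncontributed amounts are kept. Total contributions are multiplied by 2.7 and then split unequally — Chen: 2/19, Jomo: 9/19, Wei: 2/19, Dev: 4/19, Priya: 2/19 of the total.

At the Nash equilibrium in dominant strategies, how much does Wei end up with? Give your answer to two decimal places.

69.35 tokens

Player j's private return per contributed unit is 2.7 × (j's share). Contributing is weakly dominant for j when that share is at least 1/2.7 = 0.3704, and contributing 0 is dominant otherwise.
The only share above 0.3704 is Jomo's 9/19, contributing 54; the remaining 4 contribute 0. Total contributed: 54.
Wei keeps 54 and receives 2.7 × 54 × 2/19 = 15.35 from the planting fund, for a payoff of 69.35.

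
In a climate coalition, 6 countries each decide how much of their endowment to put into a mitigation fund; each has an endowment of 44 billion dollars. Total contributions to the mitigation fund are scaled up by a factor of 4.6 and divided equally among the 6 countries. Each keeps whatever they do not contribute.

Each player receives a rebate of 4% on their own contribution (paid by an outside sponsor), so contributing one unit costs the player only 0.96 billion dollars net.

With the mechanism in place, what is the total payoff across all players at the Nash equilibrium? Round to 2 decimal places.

264.00 billion dollars

With the mechanism, a contributed unit returns (4.6/6) / 0.96 = 0.7986 per unit of net cost — still below 1 — so contributing 0 remains dominant for every player.
At the Nash equilibrium no one contributes; group total payoff = 6 × 44 = 264.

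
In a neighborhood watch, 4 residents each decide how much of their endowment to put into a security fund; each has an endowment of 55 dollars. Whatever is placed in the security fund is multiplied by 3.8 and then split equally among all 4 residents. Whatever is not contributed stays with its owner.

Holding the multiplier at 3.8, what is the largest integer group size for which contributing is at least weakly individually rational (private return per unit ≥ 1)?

3

Private return per unit is 3.8/(group size), which is ≥ 1 whenever the group size is ≤ 3.8.
The largest such integer is 3.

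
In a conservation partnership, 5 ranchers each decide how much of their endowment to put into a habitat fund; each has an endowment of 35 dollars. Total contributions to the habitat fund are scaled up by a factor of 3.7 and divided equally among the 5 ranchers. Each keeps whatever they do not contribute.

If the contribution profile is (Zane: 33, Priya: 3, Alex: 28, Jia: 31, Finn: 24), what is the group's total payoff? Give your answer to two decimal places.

496.30 dollars

Total contributed: 33 + 3 + 28 + 31 + 24 = 119; total kept: 5 × 35 − 119 = 56.
The habitat fund pays out 3.7 × 119 = 440.30 in aggregate.
Group total = 56 + 440.30 = 496.30.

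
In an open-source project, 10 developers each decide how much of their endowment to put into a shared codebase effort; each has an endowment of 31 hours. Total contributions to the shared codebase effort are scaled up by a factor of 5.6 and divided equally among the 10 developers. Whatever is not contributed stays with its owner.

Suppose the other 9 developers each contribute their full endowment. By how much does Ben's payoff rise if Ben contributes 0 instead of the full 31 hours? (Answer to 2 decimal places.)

Switching from a contribution of 31 to 0 lets Ben keep an extra 31 hours, but lowers the shared codebase effort by 31, which costs Ben their own share of that drop: 5.6/10 × 31 = 17.36.
Net gain = 31 − 17.36 = 13.64. The private return per contributed unit (0.5600) is below 1, so free-riding is indeed the best response regardless of what the others do.

13.64 hours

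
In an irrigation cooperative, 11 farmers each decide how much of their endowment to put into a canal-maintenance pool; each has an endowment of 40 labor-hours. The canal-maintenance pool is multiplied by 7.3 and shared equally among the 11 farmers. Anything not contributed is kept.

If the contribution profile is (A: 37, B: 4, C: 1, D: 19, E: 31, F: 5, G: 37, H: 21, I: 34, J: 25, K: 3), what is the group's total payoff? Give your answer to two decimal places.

Total contributed: 37 + 4 + 1 + 19 + 31 + 5 + 37 + 21 + 34 + 25 + 3 = 217; total kept: 11 × 40 − 217 = 223.
The canal-maintenance pool pays out 7.3 × 217 = 1584.10 in aggregate.
Group total = 223 + 1584.10 = 1807.10.

1807.10 labor-hours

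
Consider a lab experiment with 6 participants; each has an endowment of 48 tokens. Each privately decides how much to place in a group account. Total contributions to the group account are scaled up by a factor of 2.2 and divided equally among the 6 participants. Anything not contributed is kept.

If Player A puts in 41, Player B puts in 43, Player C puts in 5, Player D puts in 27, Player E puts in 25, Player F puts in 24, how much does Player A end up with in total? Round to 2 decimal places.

Total contributed: 41 + 43 + 5 + 27 + 25 + 24 = 165.
Each receives 2.2 × 165 / 6 = 60.50 from the group account.
Player A keeps 48 − 41 = 7, so Player A's payoff is 7 + 60.50 = 67.50.

67.50 tokens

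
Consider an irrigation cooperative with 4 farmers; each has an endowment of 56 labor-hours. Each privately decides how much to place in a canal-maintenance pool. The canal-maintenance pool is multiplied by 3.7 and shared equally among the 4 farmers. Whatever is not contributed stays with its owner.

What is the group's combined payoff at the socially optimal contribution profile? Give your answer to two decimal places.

Each contributed unit returns 3.700 to the group as a whole (0.9250 to each of 4 players), which exceeds 1, so the social optimum is full contribution: group total = 3.700 × 224 = 828.80.

828.80 labor-hours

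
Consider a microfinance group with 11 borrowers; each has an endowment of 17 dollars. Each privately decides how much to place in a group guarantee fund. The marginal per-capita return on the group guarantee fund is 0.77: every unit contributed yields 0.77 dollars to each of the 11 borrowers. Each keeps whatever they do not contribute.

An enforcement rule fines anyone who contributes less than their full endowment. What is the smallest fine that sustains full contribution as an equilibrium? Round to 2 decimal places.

3.91 dollars

Given the others contribute fully, the best deviation is to contribute 0 (any partial contribution still incurs the fine and gives up units whose private return 0.77 is below 1).
Deviating from 17 to 0 saves 17 dollars but forfeits the deviator's share of the drop in the group guarantee fund: 0.77 × 17 = 13.09.
So the deviation gain is 17 − 13.09 = 3.91, and the fine must be at least 3.91 dollars to wipe it out.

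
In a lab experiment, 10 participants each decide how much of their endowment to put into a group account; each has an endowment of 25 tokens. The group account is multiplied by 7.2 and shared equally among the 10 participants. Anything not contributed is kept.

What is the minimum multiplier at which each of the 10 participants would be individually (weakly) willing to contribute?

10

A contributed unit returns (multiplier)/10 to its contributor.
This reaches 1 exactly when the multiplier is 10.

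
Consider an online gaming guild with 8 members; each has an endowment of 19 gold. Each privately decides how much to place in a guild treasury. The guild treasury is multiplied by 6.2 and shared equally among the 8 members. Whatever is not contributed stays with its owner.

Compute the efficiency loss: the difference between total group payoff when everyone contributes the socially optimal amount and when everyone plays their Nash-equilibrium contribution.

Each contributed unit returns 6.2/8 = 0.7750 to its contributor — below 1 — so contributing 0 is dominant for every player. At the Nash equilibrium everyone keeps their 19, and the group total is 8 × 19 = 152.
Each contributed unit returns 6.200 to the group as a whole (0.7750 to each of 8 players), which exceeds 1, so the social optimum is full contribution: group total = 6.200 × 152 = 942.40.
Efficiency loss = 942.40 − 152 = 790.40.

790.40 gold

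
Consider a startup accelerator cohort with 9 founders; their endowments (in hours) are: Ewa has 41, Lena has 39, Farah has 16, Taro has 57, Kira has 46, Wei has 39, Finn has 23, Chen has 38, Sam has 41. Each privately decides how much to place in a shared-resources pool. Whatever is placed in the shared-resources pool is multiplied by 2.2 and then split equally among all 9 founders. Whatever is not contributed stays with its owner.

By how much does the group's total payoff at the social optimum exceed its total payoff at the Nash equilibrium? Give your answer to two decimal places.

408.00 hours

The private return per contributed unit is 2.2/9 = 0.2444 < 1 for every player regardless of endowment, so the Nash equilibrium is zero contribution and the group total is Σ E_j = 41 + 39 + 16 + 57 + 46 + 39 + 23 + 38 + 41 = 340.
Each contributed unit returns 2.200 to the group, so the social optimum is full contribution by everyone: group total = 2.200 × 340 = 748.00.
Efficiency loss = (2.200 − 1) × 340 = 408.00.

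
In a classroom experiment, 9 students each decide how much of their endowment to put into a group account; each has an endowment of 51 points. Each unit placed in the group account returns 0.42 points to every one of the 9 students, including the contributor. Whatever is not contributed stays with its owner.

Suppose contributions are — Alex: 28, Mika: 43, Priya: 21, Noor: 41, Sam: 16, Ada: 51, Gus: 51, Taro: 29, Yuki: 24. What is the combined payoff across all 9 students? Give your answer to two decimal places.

Total contributed: 28 + 43 + 21 + 41 + 16 + 51 + 51 + 29 + 24 = 304; total kept: 9 × 51 − 304 = 155.
The group account pays out 0.42 × 9 × 304 = 1149.12 in aggregate.
Group total = 155 + 1149.12 = 1304.12.

1304.12 points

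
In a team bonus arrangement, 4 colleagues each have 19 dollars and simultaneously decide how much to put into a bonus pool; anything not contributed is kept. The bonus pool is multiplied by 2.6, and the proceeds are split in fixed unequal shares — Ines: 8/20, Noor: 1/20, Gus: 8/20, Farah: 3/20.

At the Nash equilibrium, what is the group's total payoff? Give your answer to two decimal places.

136.80 dollars

For player j, contributing a unit is worthwhile iff 2.6 × (j's share) ≥ 1, i.e. iff j's share is at least 0.3846.
Ines and Gus clear that bar, contributing 19 each; the remaining 2 contribute 0. Total contributed: 38.
The bonus pool pays out 2.6 × 38 = 98.80 in total (split across the unequal shares, but the aggregate is all that matters for the group sum).
The 2 free-riders keep 19 each, adding 38. Group total = 38 + 98.80 = 136.80.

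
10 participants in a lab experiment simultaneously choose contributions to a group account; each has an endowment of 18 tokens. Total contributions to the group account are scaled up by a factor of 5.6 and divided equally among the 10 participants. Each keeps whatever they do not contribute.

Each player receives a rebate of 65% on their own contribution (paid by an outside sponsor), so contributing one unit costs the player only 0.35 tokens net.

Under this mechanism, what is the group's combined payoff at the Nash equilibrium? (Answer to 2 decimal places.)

With the mechanism, a contributed unit returns (5.6/10) / 0.35 = 1.6000 per unit of net cost to the contributor — now above 1 — so contributing fully is weakly dominant for every player.
At the Nash equilibrium everyone contributes 18. Group total payoff = 10 × (18 × 0.65 + 5.6 × 18) = 1125.00.

1125.00 tokens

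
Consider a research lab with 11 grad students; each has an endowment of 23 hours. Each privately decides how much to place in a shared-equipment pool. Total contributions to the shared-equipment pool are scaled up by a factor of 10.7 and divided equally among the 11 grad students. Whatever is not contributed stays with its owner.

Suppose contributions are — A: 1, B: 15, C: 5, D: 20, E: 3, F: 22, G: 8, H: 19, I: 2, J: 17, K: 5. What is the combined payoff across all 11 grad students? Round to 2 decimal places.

Total contributed: 1 + 15 + 5 + 20 + 3 + 22 + 8 + 19 + 2 + 17 + 5 = 117; total kept: 11 × 23 − 117 = 136.
The shared-equipment pool pays out 10.7 × 117 = 1251.90 in aggregate.
Group total = 136 + 1251.90 = 1387.90.

1387.90 hours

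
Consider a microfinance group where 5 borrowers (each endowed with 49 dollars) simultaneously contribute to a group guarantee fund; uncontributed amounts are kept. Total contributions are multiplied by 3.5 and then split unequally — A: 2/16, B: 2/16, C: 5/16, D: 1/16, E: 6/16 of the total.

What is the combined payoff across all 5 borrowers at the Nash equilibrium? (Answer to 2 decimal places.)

Each unit j contributes comes back to j as 3.5 × (j's share), so j prefers to contribute only if that share exceeds 1/3.5 = 0.2857; otherwise keeping the unit dominates.
The shares above 0.2857 belong to C and E, contributing 49 each; the remaining 3 contribute 0. Total contributed: 98.
The group guarantee fund pays out 3.5 × 98 = 343.00 in total (split across the unequal shares, but the aggregate is all that matters for the group sum).
The 3 free-riders keep 49 each, adding 147. Group total = 147 + 343.00 = 490.00.

490.00 dollars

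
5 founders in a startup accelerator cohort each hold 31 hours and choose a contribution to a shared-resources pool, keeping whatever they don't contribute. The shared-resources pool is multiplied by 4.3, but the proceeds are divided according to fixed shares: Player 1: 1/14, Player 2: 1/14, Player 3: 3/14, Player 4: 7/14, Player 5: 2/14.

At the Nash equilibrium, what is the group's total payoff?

257.30 hours

A player with share s gets back 4.3·s per unit contributed, so full contribution is dominant for anyone with s > 1/4.3 = 0.2326 and zero contribution is dominant for anyone below.
Player 4 alone (share 7/14) is above the threshold, contributing 31; the remaining 4 contribute 0. Total contributed: 31.
The shared-resources pool pays out 4.3 × 31 = 133.30 in total (split across the unequal shares, but the aggregate is all that matters for the group sum).
The 4 free-riders keep 31 each, adding 124. Group total = 124 + 133.30 = 257.30.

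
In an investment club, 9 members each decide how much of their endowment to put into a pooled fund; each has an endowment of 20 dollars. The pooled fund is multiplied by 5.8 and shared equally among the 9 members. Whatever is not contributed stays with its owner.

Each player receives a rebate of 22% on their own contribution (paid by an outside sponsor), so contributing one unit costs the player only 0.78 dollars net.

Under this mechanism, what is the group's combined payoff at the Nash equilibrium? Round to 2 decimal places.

180.00 dollars

With the mechanism, a contributed unit returns (5.8/9) / 0.78 = 0.8262 per unit of net cost — still below 1 — so contributing 0 remains dominant for every player.
At the Nash equilibrium no one contributes; group total payoff = 9 × 20 = 180.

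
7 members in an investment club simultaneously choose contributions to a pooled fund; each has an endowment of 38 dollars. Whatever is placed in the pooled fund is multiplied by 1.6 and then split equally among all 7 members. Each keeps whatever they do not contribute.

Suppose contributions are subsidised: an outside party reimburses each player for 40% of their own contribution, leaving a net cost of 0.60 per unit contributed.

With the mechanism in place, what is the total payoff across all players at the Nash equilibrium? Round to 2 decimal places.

266.00 dollars

Even with the mechanism, each unit contributed returns only (1.6/7) / 0.60 = 0.3810 per unit of net cost, so contributing nothing is still dominant.
Everyone keeps their endowment and the group total is 7 × 38 = 266.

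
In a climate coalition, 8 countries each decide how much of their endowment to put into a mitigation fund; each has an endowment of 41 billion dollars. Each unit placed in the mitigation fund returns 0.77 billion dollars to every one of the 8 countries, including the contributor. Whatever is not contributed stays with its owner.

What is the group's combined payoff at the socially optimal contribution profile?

2020.48 billion dollars

Each contributed unit returns 6.160 to the group as a whole (0.77 to each of 8 players), which exceeds 1, so the social optimum is full contribution: group total = 6.160 × 328 = 2020.48.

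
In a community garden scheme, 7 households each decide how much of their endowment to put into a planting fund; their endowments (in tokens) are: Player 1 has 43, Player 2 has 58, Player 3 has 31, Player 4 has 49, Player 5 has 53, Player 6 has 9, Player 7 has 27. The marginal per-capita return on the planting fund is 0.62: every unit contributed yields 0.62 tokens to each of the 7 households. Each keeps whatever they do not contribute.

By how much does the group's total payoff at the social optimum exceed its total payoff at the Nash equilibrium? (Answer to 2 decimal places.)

901.80 tokens

The private return per contributed unit is 0.62 < 1 for everyone, so the Nash equilibrium is zero contribution and the group total is Σ E_j = 43 + 58 + 31 + 49 + 53 + 9 + 27 = 270.
Each contributed unit returns 4.340 to the group, so the social optimum is full contribution by everyone: group total = 4.340 × 270 = 1171.80.
Efficiency loss = (4.340 − 1) × 270 = 901.80.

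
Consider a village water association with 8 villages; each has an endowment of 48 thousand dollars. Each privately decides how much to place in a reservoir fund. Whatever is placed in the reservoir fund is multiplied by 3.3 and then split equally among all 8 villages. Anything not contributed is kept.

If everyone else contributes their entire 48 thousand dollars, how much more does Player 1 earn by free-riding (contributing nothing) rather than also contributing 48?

Switching from a contribution of 48 to 0 lets Player 1 keep an extra 48 thousand dollars, but lowers the reservoir fund by 48, which costs Player 1 their own share of that drop: 3.3/8 × 48 = 19.80.
Net gain = 48 − 19.80 = 28.20. The private return per contributed unit (0.4125) is below 1, so free-riding is indeed the best response regardless of what the others do.

28.20 thousand dollars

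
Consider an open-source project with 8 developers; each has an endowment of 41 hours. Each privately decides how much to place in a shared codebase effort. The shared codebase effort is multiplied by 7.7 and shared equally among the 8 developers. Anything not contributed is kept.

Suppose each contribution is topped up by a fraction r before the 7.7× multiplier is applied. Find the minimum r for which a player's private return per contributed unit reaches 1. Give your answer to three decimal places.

0.039

With matching at rate r, one contributed unit becomes (1 + r) in the shared codebase effort and returns 7.7 × (1 + r) / 8 to the contributor.
Setting this equal to 1: 1 + r = 8/7.7 = 1.0390.
So the minimum matching rate is r = 1.0390 − 1 = 0.039.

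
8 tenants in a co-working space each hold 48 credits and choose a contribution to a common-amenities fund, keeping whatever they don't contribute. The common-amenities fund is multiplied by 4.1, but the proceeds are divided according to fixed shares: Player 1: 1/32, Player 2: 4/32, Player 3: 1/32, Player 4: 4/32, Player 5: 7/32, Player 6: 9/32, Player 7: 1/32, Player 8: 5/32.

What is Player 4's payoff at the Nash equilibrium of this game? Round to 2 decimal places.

72.60 credits

A player with share s gets back 4.1·s per unit contributed, so full contribution is dominant for anyone with s > 1/4.1 = 0.2439 and zero contribution is dominant for anyone below.
Only Player 6 (9/32) clears that bar, contributing 48; the remaining 7 contribute 0. Total contributed: 48.
Player 4 keeps 48 and receives 4.1 × 48 × 4/32 = 24.60 from the common-amenities fund, for a payoff of 72.60.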